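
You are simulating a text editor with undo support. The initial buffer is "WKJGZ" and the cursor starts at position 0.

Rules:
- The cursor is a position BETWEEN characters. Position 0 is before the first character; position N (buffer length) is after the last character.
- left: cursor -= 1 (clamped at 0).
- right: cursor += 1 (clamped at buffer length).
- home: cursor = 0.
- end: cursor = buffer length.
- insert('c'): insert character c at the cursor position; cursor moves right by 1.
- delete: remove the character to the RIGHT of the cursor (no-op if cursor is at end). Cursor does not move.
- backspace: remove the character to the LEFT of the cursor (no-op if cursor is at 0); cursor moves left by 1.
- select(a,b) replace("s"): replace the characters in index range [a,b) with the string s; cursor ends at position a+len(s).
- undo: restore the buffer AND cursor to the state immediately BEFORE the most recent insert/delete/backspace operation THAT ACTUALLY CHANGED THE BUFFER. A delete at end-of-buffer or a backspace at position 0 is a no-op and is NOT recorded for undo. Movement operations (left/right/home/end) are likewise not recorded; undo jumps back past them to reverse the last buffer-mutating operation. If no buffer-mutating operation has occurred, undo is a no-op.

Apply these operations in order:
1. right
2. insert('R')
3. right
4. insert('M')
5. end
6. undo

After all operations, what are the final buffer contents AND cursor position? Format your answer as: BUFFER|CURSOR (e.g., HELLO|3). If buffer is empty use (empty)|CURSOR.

After op 1 (right): buf='WKJGZ' cursor=1
After op 2 (insert('R')): buf='WRKJGZ' cursor=2
After op 3 (right): buf='WRKJGZ' cursor=3
After op 4 (insert('M')): buf='WRKMJGZ' cursor=4
After op 5 (end): buf='WRKMJGZ' cursor=7
After op 6 (undo): buf='WRKJGZ' cursor=3

Answer: WRKJGZ|3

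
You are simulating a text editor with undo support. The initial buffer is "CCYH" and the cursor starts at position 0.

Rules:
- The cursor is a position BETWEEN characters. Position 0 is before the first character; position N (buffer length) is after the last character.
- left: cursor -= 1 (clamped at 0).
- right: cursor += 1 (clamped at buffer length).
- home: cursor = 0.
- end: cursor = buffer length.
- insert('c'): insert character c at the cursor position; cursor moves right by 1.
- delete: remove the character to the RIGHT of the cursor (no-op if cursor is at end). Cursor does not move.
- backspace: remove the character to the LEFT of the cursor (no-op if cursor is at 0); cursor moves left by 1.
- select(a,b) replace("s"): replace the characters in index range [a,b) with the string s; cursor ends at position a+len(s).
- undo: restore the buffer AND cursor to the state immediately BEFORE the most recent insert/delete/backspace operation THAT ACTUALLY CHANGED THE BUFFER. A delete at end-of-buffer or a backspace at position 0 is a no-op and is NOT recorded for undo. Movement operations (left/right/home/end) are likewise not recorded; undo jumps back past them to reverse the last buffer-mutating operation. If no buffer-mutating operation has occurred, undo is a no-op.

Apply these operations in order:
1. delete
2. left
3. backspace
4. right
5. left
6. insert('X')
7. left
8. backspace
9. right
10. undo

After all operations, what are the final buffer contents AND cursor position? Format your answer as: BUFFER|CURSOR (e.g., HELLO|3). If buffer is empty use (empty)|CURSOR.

Answer: CYH|0

Derivation:
After op 1 (delete): buf='CYH' cursor=0
After op 2 (left): buf='CYH' cursor=0
After op 3 (backspace): buf='CYH' cursor=0
After op 4 (right): buf='CYH' cursor=1
After op 5 (left): buf='CYH' cursor=0
After op 6 (insert('X')): buf='XCYH' cursor=1
After op 7 (left): buf='XCYH' cursor=0
After op 8 (backspace): buf='XCYH' cursor=0
After op 9 (right): buf='XCYH' cursor=1
After op 10 (undo): buf='CYH' cursor=0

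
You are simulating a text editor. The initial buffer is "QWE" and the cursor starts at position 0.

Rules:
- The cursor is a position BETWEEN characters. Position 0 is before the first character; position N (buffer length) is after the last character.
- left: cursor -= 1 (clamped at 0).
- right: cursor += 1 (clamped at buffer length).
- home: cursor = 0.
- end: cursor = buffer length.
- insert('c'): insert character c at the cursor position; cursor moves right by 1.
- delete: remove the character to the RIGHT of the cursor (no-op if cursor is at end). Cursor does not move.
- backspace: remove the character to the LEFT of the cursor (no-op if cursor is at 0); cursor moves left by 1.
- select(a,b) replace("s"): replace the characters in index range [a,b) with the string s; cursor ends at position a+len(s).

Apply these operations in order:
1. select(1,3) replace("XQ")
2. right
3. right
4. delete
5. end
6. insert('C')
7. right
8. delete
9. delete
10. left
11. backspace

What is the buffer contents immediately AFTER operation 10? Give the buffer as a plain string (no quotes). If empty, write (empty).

Answer: QXQC

Derivation:
After op 1 (select(1,3) replace("XQ")): buf='QXQ' cursor=3
After op 2 (right): buf='QXQ' cursor=3
After op 3 (right): buf='QXQ' cursor=3
After op 4 (delete): buf='QXQ' cursor=3
After op 5 (end): buf='QXQ' cursor=3
After op 6 (insert('C')): buf='QXQC' cursor=4
After op 7 (right): buf='QXQC' cursor=4
After op 8 (delete): buf='QXQC' cursor=4
After op 9 (delete): buf='QXQC' cursor=4
After op 10 (left): buf='QXQC' cursor=3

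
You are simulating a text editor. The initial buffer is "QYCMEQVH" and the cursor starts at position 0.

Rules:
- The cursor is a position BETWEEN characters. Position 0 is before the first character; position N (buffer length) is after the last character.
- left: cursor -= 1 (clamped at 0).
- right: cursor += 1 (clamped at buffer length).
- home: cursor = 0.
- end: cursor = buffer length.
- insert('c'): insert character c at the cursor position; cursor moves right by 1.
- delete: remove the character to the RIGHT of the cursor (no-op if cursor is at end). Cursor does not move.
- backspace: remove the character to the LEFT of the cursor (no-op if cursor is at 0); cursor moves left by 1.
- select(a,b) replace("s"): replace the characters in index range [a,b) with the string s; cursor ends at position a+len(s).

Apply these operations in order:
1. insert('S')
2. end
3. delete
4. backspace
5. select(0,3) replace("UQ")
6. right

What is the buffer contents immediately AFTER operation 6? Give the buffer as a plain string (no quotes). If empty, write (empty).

Answer: UQCMEQV

Derivation:
After op 1 (insert('S')): buf='SQYCMEQVH' cursor=1
After op 2 (end): buf='SQYCMEQVH' cursor=9
After op 3 (delete): buf='SQYCMEQVH' cursor=9
After op 4 (backspace): buf='SQYCMEQV' cursor=8
After op 5 (select(0,3) replace("UQ")): buf='UQCMEQV' cursor=2
After op 6 (right): buf='UQCMEQV' cursor=3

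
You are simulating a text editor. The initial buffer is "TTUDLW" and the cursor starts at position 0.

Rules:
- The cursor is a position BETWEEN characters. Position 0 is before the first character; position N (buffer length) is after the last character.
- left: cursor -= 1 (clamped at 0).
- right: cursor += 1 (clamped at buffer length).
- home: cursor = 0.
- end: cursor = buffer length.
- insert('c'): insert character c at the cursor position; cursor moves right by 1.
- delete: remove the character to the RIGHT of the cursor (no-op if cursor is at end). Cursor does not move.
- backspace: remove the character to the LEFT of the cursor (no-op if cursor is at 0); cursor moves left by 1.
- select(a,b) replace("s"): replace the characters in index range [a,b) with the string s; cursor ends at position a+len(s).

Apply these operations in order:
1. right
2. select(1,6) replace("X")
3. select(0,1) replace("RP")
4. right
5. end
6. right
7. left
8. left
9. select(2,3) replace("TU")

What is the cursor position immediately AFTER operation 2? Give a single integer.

After op 1 (right): buf='TTUDLW' cursor=1
After op 2 (select(1,6) replace("X")): buf='TX' cursor=2

Answer: 2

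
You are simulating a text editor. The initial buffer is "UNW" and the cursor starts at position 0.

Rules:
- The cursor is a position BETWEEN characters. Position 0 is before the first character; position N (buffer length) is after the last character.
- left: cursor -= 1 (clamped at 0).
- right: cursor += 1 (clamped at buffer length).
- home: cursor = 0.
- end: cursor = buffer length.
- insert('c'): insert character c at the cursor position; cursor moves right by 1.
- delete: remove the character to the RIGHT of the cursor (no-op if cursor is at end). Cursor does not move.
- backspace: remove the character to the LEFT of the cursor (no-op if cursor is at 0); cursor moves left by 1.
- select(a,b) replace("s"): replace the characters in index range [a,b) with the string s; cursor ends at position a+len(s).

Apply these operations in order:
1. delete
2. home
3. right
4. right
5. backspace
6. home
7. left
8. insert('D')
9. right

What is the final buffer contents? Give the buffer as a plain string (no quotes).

After op 1 (delete): buf='NW' cursor=0
After op 2 (home): buf='NW' cursor=0
After op 3 (right): buf='NW' cursor=1
After op 4 (right): buf='NW' cursor=2
After op 5 (backspace): buf='N' cursor=1
After op 6 (home): buf='N' cursor=0
After op 7 (left): buf='N' cursor=0
After op 8 (insert('D')): buf='DN' cursor=1
After op 9 (right): buf='DN' cursor=2

Answer: DN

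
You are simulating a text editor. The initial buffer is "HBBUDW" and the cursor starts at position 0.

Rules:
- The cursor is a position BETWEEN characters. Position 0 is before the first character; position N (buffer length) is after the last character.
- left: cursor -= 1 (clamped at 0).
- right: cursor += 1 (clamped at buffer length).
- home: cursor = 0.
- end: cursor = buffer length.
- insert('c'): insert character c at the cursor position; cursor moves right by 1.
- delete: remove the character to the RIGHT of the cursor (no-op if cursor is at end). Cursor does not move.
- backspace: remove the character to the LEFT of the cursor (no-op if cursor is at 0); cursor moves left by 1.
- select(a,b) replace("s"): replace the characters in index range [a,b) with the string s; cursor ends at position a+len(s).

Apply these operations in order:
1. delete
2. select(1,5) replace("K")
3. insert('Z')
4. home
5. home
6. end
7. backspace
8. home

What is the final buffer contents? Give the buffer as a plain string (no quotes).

Answer: BK

Derivation:
After op 1 (delete): buf='BBUDW' cursor=0
After op 2 (select(1,5) replace("K")): buf='BK' cursor=2
After op 3 (insert('Z')): buf='BKZ' cursor=3
After op 4 (home): buf='BKZ' cursor=0
After op 5 (home): buf='BKZ' cursor=0
After op 6 (end): buf='BKZ' cursor=3
After op 7 (backspace): buf='BK' cursor=2
After op 8 (home): buf='BK' cursor=0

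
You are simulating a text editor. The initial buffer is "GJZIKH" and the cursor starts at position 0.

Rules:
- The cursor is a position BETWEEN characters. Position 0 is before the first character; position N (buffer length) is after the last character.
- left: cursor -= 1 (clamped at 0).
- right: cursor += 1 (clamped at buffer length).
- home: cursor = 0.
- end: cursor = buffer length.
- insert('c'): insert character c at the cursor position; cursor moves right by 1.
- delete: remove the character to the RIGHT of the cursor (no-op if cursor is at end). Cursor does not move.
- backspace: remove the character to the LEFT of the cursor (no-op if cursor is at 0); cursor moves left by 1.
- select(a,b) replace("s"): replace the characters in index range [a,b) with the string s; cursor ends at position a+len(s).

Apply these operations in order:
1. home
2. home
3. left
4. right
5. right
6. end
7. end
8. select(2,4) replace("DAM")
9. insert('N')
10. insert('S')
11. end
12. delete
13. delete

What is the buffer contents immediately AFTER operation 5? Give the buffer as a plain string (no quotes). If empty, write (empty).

Answer: GJZIKH

Derivation:
After op 1 (home): buf='GJZIKH' cursor=0
After op 2 (home): buf='GJZIKH' cursor=0
After op 3 (left): buf='GJZIKH' cursor=0
After op 4 (right): buf='GJZIKH' cursor=1
After op 5 (right): buf='GJZIKH' cursor=2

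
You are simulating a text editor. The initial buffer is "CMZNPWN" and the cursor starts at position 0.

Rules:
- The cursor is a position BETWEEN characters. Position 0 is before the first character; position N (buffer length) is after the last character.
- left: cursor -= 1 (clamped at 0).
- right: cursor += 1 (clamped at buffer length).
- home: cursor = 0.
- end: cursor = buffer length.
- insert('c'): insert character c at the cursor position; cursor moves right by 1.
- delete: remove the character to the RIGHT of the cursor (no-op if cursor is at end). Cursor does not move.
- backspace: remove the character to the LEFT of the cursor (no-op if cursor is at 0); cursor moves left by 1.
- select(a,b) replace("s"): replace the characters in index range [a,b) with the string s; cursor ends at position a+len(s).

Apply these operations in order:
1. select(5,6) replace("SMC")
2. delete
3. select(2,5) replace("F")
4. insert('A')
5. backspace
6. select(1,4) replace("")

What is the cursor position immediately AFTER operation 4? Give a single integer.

Answer: 4

Derivation:
After op 1 (select(5,6) replace("SMC")): buf='CMZNPSMCN' cursor=8
After op 2 (delete): buf='CMZNPSMC' cursor=8
After op 3 (select(2,5) replace("F")): buf='CMFSMC' cursor=3
After op 4 (insert('A')): buf='CMFASMC' cursor=4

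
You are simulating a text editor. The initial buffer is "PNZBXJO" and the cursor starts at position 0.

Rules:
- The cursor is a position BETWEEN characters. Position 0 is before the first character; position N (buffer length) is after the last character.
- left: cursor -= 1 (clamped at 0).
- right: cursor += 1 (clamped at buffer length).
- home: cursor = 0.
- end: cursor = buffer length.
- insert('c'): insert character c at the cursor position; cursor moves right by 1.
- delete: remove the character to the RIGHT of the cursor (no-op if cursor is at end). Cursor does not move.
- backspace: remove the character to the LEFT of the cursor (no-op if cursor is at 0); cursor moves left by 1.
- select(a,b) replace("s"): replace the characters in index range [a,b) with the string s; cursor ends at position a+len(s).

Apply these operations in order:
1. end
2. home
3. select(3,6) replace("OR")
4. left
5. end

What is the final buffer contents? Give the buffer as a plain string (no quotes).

After op 1 (end): buf='PNZBXJO' cursor=7
After op 2 (home): buf='PNZBXJO' cursor=0
After op 3 (select(3,6) replace("OR")): buf='PNZORO' cursor=5
After op 4 (left): buf='PNZORO' cursor=4
After op 5 (end): buf='PNZORO' cursor=6

Answer: PNZORO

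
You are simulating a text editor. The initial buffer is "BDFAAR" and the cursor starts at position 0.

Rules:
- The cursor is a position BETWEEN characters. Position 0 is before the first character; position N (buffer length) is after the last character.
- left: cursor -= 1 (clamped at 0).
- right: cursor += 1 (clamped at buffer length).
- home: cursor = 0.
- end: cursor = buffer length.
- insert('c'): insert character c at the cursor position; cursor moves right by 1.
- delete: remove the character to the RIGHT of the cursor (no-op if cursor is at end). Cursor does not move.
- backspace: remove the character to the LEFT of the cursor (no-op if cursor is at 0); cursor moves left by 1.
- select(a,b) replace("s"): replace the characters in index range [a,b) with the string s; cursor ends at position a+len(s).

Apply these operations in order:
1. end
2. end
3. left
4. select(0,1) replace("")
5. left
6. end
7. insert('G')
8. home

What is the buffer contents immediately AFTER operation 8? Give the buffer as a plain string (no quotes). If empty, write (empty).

Answer: DFAARG

Derivation:
After op 1 (end): buf='BDFAAR' cursor=6
After op 2 (end): buf='BDFAAR' cursor=6
After op 3 (left): buf='BDFAAR' cursor=5
After op 4 (select(0,1) replace("")): buf='DFAAR' cursor=0
After op 5 (left): buf='DFAAR' cursor=0
After op 6 (end): buf='DFAAR' cursor=5
After op 7 (insert('G')): buf='DFAARG' cursor=6
After op 8 (home): buf='DFAARG' cursor=0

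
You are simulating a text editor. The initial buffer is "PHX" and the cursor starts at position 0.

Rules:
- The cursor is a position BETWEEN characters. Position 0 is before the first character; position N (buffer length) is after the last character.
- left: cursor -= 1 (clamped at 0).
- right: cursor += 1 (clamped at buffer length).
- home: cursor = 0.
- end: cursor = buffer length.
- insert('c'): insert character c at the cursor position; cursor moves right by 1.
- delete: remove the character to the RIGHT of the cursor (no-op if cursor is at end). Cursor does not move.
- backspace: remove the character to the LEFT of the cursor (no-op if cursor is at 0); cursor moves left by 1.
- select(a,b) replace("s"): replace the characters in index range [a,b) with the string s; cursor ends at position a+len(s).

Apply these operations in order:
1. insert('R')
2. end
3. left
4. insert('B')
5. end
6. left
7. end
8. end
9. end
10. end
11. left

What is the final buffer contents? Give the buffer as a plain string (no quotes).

After op 1 (insert('R')): buf='RPHX' cursor=1
After op 2 (end): buf='RPHX' cursor=4
After op 3 (left): buf='RPHX' cursor=3
After op 4 (insert('B')): buf='RPHBX' cursor=4
After op 5 (end): buf='RPHBX' cursor=5
After op 6 (left): buf='RPHBX' cursor=4
After op 7 (end): buf='RPHBX' cursor=5
After op 8 (end): buf='RPHBX' cursor=5
After op 9 (end): buf='RPHBX' cursor=5
After op 10 (end): buf='RPHBX' cursor=5
After op 11 (left): buf='RPHBX' cursor=4

Answer: RPHBX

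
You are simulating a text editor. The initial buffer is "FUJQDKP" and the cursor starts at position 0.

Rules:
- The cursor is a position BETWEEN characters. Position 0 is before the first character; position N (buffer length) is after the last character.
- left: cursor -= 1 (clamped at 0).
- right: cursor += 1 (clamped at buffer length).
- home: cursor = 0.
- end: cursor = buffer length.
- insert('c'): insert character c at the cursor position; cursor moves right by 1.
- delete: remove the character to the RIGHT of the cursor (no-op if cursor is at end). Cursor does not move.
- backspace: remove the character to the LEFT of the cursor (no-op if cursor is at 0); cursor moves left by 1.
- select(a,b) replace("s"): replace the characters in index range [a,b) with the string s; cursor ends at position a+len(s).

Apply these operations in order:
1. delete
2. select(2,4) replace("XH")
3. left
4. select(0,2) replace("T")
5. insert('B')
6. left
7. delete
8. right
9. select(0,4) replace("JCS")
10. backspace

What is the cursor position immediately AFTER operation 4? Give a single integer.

Answer: 1

Derivation:
After op 1 (delete): buf='UJQDKP' cursor=0
After op 2 (select(2,4) replace("XH")): buf='UJXHKP' cursor=4
After op 3 (left): buf='UJXHKP' cursor=3
After op 4 (select(0,2) replace("T")): buf='TXHKP' cursor=1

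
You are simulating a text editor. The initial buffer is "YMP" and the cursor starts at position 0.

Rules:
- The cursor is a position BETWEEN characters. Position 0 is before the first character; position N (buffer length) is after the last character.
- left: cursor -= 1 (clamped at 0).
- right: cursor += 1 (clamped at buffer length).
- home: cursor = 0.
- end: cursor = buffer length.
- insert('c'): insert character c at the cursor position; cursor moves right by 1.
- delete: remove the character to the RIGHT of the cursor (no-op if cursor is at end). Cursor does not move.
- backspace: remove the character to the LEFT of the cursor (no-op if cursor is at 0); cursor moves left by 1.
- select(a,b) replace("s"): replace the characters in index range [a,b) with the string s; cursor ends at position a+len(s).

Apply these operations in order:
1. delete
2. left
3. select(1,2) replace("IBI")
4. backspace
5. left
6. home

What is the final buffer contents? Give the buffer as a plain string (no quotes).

Answer: MIB

Derivation:
After op 1 (delete): buf='MP' cursor=0
After op 2 (left): buf='MP' cursor=0
After op 3 (select(1,2) replace("IBI")): buf='MIBI' cursor=4
After op 4 (backspace): buf='MIB' cursor=3
After op 5 (left): buf='MIB' cursor=2
After op 6 (home): buf='MIB' cursor=0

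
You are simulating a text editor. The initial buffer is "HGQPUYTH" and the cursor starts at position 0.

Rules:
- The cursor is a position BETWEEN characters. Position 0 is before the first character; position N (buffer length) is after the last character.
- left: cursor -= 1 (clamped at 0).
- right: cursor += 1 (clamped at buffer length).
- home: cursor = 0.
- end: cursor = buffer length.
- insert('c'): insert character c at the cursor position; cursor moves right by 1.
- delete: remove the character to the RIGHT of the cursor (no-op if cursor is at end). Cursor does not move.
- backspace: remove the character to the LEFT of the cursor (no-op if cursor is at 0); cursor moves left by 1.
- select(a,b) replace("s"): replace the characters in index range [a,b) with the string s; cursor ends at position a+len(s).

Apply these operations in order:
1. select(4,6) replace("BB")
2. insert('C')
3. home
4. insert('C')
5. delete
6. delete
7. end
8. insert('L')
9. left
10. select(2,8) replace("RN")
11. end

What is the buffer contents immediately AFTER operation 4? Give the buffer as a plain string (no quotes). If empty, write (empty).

Answer: CHGQPBBCTH

Derivation:
After op 1 (select(4,6) replace("BB")): buf='HGQPBBTH' cursor=6
After op 2 (insert('C')): buf='HGQPBBCTH' cursor=7
After op 3 (home): buf='HGQPBBCTH' cursor=0
After op 4 (insert('C')): buf='CHGQPBBCTH' cursor=1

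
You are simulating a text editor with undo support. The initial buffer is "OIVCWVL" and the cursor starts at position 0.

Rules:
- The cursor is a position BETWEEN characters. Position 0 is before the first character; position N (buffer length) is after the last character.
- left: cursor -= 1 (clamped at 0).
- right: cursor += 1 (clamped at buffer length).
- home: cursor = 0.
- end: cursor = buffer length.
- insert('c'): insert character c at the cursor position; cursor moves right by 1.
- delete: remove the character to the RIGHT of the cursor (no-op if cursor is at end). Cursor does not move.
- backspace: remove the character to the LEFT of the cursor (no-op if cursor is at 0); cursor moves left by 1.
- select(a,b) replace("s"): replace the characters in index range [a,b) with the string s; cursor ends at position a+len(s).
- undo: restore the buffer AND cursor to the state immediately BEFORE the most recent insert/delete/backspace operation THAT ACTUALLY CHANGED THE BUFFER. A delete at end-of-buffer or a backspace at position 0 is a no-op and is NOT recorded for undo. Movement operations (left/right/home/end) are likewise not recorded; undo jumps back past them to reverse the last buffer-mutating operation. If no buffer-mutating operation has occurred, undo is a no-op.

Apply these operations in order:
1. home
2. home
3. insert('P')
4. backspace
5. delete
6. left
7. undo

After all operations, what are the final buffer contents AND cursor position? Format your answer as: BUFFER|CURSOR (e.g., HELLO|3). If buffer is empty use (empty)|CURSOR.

After op 1 (home): buf='OIVCWVL' cursor=0
After op 2 (home): buf='OIVCWVL' cursor=0
After op 3 (insert('P')): buf='POIVCWVL' cursor=1
After op 4 (backspace): buf='OIVCWVL' cursor=0
After op 5 (delete): buf='IVCWVL' cursor=0
After op 6 (left): buf='IVCWVL' cursor=0
After op 7 (undo): buf='OIVCWVL' cursor=0

Answer: OIVCWVL|0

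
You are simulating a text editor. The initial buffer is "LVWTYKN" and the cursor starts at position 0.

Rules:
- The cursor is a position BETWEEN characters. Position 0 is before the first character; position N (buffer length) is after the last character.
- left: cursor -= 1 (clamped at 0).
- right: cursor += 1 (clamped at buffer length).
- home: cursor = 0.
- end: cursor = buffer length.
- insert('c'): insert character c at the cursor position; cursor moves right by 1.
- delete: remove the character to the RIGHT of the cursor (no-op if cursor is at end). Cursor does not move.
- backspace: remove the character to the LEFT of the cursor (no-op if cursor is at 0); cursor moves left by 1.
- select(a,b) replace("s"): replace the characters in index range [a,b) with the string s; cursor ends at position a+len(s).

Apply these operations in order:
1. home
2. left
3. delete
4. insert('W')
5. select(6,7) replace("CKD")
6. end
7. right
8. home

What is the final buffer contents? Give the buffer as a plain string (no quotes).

After op 1 (home): buf='LVWTYKN' cursor=0
After op 2 (left): buf='LVWTYKN' cursor=0
After op 3 (delete): buf='VWTYKN' cursor=0
After op 4 (insert('W')): buf='WVWTYKN' cursor=1
After op 5 (select(6,7) replace("CKD")): buf='WVWTYKCKD' cursor=9
After op 6 (end): buf='WVWTYKCKD' cursor=9
After op 7 (right): buf='WVWTYKCKD' cursor=9
After op 8 (home): buf='WVWTYKCKD' cursor=0

Answer: WVWTYKCKD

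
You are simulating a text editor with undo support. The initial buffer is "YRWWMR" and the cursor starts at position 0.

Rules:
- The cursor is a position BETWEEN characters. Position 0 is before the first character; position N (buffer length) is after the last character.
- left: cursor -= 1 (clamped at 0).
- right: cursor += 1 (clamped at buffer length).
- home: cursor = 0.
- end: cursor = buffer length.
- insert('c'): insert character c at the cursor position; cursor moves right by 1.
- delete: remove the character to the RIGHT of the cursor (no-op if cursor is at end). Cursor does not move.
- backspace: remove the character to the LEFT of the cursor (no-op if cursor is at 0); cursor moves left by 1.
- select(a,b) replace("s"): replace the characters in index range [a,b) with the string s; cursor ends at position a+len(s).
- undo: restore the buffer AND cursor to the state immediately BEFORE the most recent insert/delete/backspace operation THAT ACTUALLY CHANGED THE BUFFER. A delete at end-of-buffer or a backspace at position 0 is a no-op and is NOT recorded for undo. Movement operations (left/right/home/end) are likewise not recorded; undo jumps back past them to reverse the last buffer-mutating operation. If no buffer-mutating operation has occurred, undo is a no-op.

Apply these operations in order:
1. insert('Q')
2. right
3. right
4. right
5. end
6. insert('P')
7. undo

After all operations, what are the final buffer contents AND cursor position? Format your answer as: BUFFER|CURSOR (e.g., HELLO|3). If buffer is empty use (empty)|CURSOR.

Answer: QYRWWMR|7

Derivation:
After op 1 (insert('Q')): buf='QYRWWMR' cursor=1
After op 2 (right): buf='QYRWWMR' cursor=2
After op 3 (right): buf='QYRWWMR' cursor=3
After op 4 (right): buf='QYRWWMR' cursor=4
After op 5 (end): buf='QYRWWMR' cursor=7
After op 6 (insert('P')): buf='QYRWWMRP' cursor=8
After op 7 (undo): buf='QYRWWMR' cursor=7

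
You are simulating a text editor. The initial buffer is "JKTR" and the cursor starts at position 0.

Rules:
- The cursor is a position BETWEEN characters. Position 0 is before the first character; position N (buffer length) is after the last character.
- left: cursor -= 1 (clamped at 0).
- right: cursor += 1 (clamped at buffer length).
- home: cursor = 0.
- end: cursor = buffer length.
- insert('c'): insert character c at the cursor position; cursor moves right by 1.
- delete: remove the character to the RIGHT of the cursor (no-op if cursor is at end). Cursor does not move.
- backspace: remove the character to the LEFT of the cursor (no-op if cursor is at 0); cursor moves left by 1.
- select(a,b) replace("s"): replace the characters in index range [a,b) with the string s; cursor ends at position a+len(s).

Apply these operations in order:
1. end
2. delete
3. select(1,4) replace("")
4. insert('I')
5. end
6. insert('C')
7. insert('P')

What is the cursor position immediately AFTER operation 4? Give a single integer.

Answer: 2

Derivation:
After op 1 (end): buf='JKTR' cursor=4
After op 2 (delete): buf='JKTR' cursor=4
After op 3 (select(1,4) replace("")): buf='J' cursor=1
After op 4 (insert('I')): buf='JI' cursor=2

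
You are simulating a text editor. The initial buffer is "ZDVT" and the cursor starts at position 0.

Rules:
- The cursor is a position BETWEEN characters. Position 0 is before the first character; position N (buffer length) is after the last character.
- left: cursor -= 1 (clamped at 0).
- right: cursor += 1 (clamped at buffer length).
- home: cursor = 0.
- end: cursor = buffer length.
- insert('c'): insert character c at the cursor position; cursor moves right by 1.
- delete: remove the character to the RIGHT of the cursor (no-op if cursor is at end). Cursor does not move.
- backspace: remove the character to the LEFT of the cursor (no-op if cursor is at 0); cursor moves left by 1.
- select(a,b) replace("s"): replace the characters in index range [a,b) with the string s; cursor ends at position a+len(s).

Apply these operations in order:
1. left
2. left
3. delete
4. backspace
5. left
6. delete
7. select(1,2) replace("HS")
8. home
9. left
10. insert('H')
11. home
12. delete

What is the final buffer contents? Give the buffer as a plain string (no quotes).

After op 1 (left): buf='ZDVT' cursor=0
After op 2 (left): buf='ZDVT' cursor=0
After op 3 (delete): buf='DVT' cursor=0
After op 4 (backspace): buf='DVT' cursor=0
After op 5 (left): buf='DVT' cursor=0
After op 6 (delete): buf='VT' cursor=0
After op 7 (select(1,2) replace("HS")): buf='VHS' cursor=3
After op 8 (home): buf='VHS' cursor=0
After op 9 (left): buf='VHS' cursor=0
After op 10 (insert('H')): buf='HVHS' cursor=1
After op 11 (home): buf='HVHS' cursor=0
After op 12 (delete): buf='VHS' cursor=0

Answer: VHS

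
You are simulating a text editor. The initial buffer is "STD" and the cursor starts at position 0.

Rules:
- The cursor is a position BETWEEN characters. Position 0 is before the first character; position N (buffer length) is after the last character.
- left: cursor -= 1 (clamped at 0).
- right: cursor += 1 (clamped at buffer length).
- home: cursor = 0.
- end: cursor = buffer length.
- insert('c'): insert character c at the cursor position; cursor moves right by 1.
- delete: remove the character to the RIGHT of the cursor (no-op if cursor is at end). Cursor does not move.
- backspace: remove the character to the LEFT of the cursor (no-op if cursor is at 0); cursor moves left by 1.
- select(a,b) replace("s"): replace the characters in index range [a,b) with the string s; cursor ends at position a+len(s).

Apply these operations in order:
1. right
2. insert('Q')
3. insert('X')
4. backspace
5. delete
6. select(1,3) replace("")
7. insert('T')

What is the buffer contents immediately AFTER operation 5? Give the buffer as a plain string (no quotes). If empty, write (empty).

Answer: SQD

Derivation:
After op 1 (right): buf='STD' cursor=1
After op 2 (insert('Q')): buf='SQTD' cursor=2
After op 3 (insert('X')): buf='SQXTD' cursor=3
After op 4 (backspace): buf='SQTD' cursor=2
After op 5 (delete): buf='SQD' cursor=2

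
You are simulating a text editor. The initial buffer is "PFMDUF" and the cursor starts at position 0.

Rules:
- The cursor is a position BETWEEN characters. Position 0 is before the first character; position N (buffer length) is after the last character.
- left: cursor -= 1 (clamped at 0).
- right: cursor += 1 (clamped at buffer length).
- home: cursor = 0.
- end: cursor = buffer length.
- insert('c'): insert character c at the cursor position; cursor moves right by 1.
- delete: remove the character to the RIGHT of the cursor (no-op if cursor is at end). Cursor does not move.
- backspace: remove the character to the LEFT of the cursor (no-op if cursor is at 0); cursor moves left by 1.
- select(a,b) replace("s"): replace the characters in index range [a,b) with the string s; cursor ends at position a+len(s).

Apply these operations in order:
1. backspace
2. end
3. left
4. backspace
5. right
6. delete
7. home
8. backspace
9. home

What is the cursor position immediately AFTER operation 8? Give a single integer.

After op 1 (backspace): buf='PFMDUF' cursor=0
After op 2 (end): buf='PFMDUF' cursor=6
After op 3 (left): buf='PFMDUF' cursor=5
After op 4 (backspace): buf='PFMDF' cursor=4
After op 5 (right): buf='PFMDF' cursor=5
After op 6 (delete): buf='PFMDF' cursor=5
After op 7 (home): buf='PFMDF' cursor=0
After op 8 (backspace): buf='PFMDF' cursor=0

Answer: 0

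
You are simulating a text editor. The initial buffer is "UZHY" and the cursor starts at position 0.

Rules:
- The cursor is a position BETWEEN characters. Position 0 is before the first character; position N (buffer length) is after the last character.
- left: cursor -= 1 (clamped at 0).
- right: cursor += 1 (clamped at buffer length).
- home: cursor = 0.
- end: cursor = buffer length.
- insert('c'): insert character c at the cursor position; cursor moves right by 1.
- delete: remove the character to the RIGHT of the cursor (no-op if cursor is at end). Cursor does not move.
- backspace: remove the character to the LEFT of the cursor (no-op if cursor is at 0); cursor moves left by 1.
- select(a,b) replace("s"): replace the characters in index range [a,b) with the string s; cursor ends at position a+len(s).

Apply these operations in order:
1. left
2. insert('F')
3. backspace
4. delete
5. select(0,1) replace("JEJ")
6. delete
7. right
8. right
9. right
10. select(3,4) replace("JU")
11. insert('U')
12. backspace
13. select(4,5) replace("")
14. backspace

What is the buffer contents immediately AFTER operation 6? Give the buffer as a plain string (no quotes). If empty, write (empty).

Answer: JEJY

Derivation:
After op 1 (left): buf='UZHY' cursor=0
After op 2 (insert('F')): buf='FUZHY' cursor=1
After op 3 (backspace): buf='UZHY' cursor=0
After op 4 (delete): buf='ZHY' cursor=0
After op 5 (select(0,1) replace("JEJ")): buf='JEJHY' cursor=3
After op 6 (delete): buf='JEJY' cursor=3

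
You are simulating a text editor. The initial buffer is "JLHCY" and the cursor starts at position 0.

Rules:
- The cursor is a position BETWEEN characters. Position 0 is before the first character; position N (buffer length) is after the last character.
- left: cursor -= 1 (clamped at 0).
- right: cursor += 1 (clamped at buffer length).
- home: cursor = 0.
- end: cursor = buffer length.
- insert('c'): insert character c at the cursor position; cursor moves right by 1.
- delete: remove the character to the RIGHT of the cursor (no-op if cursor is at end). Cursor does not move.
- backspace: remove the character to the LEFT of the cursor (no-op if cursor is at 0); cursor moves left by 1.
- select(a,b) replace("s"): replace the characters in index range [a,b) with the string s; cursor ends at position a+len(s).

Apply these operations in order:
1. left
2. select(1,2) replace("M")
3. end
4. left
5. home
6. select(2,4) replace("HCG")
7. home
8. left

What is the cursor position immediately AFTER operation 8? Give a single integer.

Answer: 0

Derivation:
After op 1 (left): buf='JLHCY' cursor=0
After op 2 (select(1,2) replace("M")): buf='JMHCY' cursor=2
After op 3 (end): buf='JMHCY' cursor=5
After op 4 (left): buf='JMHCY' cursor=4
After op 5 (home): buf='JMHCY' cursor=0
After op 6 (select(2,4) replace("HCG")): buf='JMHCGY' cursor=5
After op 7 (home): buf='JMHCGY' cursor=0
After op 8 (left): buf='JMHCGY' cursor=0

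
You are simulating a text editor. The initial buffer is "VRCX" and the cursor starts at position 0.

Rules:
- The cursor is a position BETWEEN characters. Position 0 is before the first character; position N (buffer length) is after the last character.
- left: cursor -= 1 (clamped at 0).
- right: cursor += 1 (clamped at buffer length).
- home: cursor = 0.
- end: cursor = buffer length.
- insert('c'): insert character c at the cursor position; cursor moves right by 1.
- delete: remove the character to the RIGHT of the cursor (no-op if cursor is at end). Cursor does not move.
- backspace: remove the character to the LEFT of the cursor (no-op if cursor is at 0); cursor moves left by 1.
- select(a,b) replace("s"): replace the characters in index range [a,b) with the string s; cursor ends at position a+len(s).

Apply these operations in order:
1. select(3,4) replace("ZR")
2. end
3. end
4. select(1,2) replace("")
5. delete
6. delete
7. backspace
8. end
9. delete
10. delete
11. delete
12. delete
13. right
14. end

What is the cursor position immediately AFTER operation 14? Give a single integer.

After op 1 (select(3,4) replace("ZR")): buf='VRCZR' cursor=5
After op 2 (end): buf='VRCZR' cursor=5
After op 3 (end): buf='VRCZR' cursor=5
After op 4 (select(1,2) replace("")): buf='VCZR' cursor=1
After op 5 (delete): buf='VZR' cursor=1
After op 6 (delete): buf='VR' cursor=1
After op 7 (backspace): buf='R' cursor=0
After op 8 (end): buf='R' cursor=1
After op 9 (delete): buf='R' cursor=1
After op 10 (delete): buf='R' cursor=1
After op 11 (delete): buf='R' cursor=1
After op 12 (delete): buf='R' cursor=1
After op 13 (right): buf='R' cursor=1
After op 14 (end): buf='R' cursor=1

Answer: 1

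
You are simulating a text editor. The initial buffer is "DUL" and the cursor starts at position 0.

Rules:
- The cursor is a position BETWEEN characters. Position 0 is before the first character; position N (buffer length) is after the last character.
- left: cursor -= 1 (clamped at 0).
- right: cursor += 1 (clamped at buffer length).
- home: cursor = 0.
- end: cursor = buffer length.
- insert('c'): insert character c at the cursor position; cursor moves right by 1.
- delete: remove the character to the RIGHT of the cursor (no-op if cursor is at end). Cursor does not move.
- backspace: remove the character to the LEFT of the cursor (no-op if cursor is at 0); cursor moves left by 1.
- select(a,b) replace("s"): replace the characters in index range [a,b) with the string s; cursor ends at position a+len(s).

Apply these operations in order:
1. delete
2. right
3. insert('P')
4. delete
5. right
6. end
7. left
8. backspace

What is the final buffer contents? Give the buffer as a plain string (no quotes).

Answer: P

Derivation:
After op 1 (delete): buf='UL' cursor=0
After op 2 (right): buf='UL' cursor=1
After op 3 (insert('P')): buf='UPL' cursor=2
After op 4 (delete): buf='UP' cursor=2
After op 5 (right): buf='UP' cursor=2
After op 6 (end): buf='UP' cursor=2
After op 7 (left): buf='UP' cursor=1
After op 8 (backspace): buf='P' cursor=0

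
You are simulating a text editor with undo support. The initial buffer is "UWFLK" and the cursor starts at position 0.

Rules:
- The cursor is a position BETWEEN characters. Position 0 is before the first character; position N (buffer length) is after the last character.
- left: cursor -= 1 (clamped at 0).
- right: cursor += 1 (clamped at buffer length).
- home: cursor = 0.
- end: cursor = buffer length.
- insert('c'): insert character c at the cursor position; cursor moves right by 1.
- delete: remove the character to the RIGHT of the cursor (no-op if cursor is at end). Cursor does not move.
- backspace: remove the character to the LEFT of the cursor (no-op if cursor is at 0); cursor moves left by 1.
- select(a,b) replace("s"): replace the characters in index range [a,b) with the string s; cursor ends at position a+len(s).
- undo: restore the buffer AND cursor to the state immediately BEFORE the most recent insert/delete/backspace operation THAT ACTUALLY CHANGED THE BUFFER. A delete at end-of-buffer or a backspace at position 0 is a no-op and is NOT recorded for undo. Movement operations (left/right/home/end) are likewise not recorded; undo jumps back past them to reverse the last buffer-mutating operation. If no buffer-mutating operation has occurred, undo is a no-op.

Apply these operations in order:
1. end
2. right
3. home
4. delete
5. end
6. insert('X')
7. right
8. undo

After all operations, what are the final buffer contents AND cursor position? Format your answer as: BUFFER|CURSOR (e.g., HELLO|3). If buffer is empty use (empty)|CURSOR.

Answer: WFLK|4

Derivation:
After op 1 (end): buf='UWFLK' cursor=5
After op 2 (right): buf='UWFLK' cursor=5
After op 3 (home): buf='UWFLK' cursor=0
After op 4 (delete): buf='WFLK' cursor=0
After op 5 (end): buf='WFLK' cursor=4
After op 6 (insert('X')): buf='WFLKX' cursor=5
After op 7 (right): buf='WFLKX' cursor=5
After op 8 (undo): buf='WFLK' cursor=4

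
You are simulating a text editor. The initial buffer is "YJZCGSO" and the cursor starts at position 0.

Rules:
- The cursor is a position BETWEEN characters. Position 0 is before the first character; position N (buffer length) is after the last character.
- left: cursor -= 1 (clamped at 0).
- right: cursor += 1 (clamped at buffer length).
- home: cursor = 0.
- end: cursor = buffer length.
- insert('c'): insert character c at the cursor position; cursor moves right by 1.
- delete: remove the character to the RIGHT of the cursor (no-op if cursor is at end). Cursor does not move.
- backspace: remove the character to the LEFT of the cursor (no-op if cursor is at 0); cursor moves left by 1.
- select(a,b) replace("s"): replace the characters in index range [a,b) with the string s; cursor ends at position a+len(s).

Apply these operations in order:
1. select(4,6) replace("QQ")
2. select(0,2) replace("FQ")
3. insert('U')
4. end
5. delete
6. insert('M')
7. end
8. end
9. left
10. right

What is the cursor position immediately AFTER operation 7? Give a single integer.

After op 1 (select(4,6) replace("QQ")): buf='YJZCQQO' cursor=6
After op 2 (select(0,2) replace("FQ")): buf='FQZCQQO' cursor=2
After op 3 (insert('U')): buf='FQUZCQQO' cursor=3
After op 4 (end): buf='FQUZCQQO' cursor=8
After op 5 (delete): buf='FQUZCQQO' cursor=8
After op 6 (insert('M')): buf='FQUZCQQOM' cursor=9
After op 7 (end): buf='FQUZCQQOM' cursor=9

Answer: 9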